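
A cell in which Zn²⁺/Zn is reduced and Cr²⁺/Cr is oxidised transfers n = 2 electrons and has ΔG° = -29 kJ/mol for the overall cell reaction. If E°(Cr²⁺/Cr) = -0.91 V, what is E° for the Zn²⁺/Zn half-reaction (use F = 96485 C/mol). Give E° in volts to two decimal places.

-0.76 V

E°cell = −ΔG°/(nF) = −(-29×10³)/((2)(96485)) = +0.150 V.
Since Zn²⁺/Zn is the cathode and Cr²⁺/Cr the anode, E°cell = E°(Zn²⁺/Zn) − E°(Cr²⁺/Cr).
So E°(Zn²⁺/Zn) = E°cell + E°(Cr²⁺/Cr) = +0.150 + (-0.91) = -0.76 V.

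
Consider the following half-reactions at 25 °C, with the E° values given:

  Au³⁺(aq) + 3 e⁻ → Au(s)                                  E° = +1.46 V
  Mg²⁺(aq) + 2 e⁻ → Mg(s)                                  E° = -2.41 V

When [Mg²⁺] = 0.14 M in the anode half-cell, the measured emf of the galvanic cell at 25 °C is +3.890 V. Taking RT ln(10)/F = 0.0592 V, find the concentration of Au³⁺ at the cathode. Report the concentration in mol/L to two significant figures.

Au³⁺/Au is the cathode, Mg²⁺/Mg the anode: E°cell = +3.87 V, n = 6.
Overall reaction: 2 Au³⁺(aq) + 3 Mg(s) → 2 Au(s) + 3 Mg²⁺(aq); Q = [Mg²⁺]^3/[Au³⁺]^2.
From E = E° − (0.0592/n) log Q: log Q = (E° − E)·n/0.0592 = (+3.87 − (+3.890))·6/0.0592 = -2.0270.
So 2·log[Au³⁺] = 3·log(0.14) − log Q = -2.5616 − (-2.0270) = -0.5346; log[Au³⁺] = -0.5346 / 2 = -0.2673; [Au³⁺] = 10^(-0.2673) ≈ 0.54 M.

0.54 M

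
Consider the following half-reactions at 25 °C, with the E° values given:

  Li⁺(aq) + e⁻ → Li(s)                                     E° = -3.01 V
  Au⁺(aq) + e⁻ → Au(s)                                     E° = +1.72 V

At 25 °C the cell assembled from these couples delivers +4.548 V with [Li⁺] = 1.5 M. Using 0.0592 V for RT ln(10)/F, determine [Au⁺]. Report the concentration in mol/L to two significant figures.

Au⁺/Au is the cathode, Li⁺/Li the anode: E°cell = +4.73 V, n = 1.
Overall reaction: Au⁺(aq) + Li(s) → Au(s) + Li⁺(aq); Q = [Li⁺]^1/[Au⁺]^1.
From E = E° − (0.0592/n) log Q: log Q = (E° − E)·n/0.0592 = (+4.73 − (+4.548))·1/0.0592 = 3.0743.
So 1·log[Au⁺] = 1·log(1.5) − log Q = 0.1761 − (3.0743) = -2.8982; [Au⁺] = 10^(-2.8982) ≈ 0.0013 M.

0.0013 M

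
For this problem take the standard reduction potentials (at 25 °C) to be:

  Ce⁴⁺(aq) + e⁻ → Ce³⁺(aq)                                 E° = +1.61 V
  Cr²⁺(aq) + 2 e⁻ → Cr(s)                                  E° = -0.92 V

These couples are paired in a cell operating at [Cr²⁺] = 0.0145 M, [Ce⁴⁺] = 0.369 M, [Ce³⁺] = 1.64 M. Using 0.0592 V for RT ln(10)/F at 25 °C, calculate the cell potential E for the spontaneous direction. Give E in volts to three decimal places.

+2.546 V

Ce⁴⁺/Ce³⁺ is the cathode (higher E°), Cr²⁺/Cr the anode: E°cell = +1.61 − (-0.92) = +2.53 V, n = 2.
Overall: 2 Ce⁴⁺(aq) + Cr(s) → 2 Ce³⁺(aq) + Cr²⁺(aq)
Q = [Ce³⁺]^2·[Cr²⁺] / ([Ce⁴⁺]^2); log Q = -0.543.
E = E° − (0.0592/n) log Q = +2.53 − (0.0592/2)(-0.543) = +2.546 V.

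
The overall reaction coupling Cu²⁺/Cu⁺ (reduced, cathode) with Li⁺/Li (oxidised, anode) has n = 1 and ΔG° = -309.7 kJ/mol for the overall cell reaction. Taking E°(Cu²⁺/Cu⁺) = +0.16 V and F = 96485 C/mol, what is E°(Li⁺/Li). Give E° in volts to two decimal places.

E°cell = −ΔG°/(nF) = −(-309.7×10³)/((1)(96485)) = +3.210 V.
Since Cu²⁺/Cu⁺ is the cathode and Li⁺/Li the anode, E°cell = E°(Cu²⁺/Cu⁺) − E°(Li⁺/Li).
So E°(Li⁺/Li) = E°(Cu²⁺/Cu⁺) − E°cell = (+0.16) − (+3.210) = -3.05 V.

-3.05 V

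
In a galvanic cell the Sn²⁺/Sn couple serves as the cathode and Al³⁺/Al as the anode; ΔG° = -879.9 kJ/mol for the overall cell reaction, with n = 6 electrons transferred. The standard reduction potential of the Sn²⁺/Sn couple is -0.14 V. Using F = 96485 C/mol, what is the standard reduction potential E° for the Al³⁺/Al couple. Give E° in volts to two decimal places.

-1.66 V

E°cell = −ΔG°/(nF) = −(-879.9×10³)/((6)(96485)) = +1.520 V.
Since Sn²⁺/Sn is the cathode and Al³⁺/Al the anode, E°cell = E°(Sn²⁺/Sn) − E°(Al³⁺/Al).
So E°(Al³⁺/Al) = E°(Sn²⁺/Sn) − E°cell = (-0.14) − (+1.520) = -1.66 V.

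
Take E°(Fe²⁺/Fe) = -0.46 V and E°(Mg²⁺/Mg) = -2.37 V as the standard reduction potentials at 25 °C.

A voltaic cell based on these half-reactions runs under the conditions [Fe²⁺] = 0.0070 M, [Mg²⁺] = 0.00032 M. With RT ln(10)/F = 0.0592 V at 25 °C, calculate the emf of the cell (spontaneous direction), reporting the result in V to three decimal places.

+1.950 V

Fe²⁺/Fe is the cathode (higher E°), Mg²⁺/Mg the anode: E°cell = -0.46 − (-2.37) = +1.91 V, n = 2.
Overall: Fe²⁺(aq) + Mg(s) → Fe(s) + Mg²⁺(aq)
Q = [Mg²⁺] / ([Fe²⁺]); log Q = -1.340.
E = E° − (0.0592/n) log Q = +1.91 − (0.0592/2)(-1.340) = +1.950 V.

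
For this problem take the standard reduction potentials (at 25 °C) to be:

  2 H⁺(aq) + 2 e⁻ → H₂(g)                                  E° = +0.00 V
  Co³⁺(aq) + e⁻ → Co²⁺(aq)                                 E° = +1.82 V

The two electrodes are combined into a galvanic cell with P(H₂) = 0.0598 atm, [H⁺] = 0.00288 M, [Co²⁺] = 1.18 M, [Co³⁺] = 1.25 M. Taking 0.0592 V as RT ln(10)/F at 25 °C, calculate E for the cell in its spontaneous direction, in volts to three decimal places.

+1.936 V

Co³⁺/Co²⁺ is the cathode (higher E°), H⁺/H₂ the anode: E°cell = +1.82 − (+0.00) = +1.82 V, n = 2.
Overall: 2 Co³⁺(aq) + H₂(g) → 2 Co²⁺(aq) + 2 H⁺(aq)
Q = [Co²⁺]^2·[H⁺]^2 / ([Co³⁺]^2·P(H₂)); log Q = -3.908.
E = E° − (0.0592/n) log Q = +1.82 − (0.0592/2)(-3.908) = +1.936 V.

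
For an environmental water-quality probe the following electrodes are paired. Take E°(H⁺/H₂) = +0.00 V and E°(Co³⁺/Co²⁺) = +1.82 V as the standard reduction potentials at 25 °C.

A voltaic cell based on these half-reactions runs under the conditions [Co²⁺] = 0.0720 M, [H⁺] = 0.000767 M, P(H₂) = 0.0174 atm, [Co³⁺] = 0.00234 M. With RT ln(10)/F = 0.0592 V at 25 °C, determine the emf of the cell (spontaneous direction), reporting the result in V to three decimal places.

Co³⁺/Co²⁺ is the cathode (higher E°), H⁺/H₂ the anode: E°cell = +1.82 − (+0.00) = +1.82 V, n = 2.
Overall: 2 Co³⁺(aq) + H₂(g) → 2 Co²⁺(aq) + 2 H⁺(aq)
Q = [Co²⁺]^2·[H⁺]^2 / ([Co³⁺]^2·P(H₂)); log Q = -1.495.
E = E° − (0.0592/n) log Q = +1.82 − (0.0592/2)(-1.495) = +1.864 V.

+1.864 V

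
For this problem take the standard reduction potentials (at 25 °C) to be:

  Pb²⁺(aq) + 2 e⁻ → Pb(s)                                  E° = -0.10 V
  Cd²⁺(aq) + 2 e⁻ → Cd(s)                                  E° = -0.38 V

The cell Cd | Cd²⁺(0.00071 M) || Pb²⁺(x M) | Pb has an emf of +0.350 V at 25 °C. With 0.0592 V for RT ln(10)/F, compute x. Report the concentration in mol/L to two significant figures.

0.16 M

Pb²⁺/Pb is the cathode, Cd²⁺/Cd the anode: E°cell = +0.28 V, n = 2.
Overall reaction: Pb²⁺(aq) + Cd(s) → Pb(s) + Cd²⁺(aq); Q = [Cd²⁺]^1/[Pb²⁺]^1.
From E = E° − (0.0592/n) log Q: log Q = (E° − E)·n/0.0592 = (+0.28 − (+0.350))·2/0.0592 = -2.3649.
So 1·log[Pb²⁺] = 1·log(0.00071) − log Q = -3.1487 − (-2.3649) = -0.7838; [Pb²⁺] = 10^(-0.7838) ≈ 0.16 M.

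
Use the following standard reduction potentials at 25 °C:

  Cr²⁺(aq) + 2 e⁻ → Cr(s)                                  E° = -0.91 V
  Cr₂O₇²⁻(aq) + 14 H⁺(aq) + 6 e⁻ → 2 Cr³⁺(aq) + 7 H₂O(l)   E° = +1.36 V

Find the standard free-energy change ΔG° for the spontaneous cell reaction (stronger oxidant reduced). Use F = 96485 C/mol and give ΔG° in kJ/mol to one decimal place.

-1314.1 kJ/mol

Cr₂O₇²⁻/Cr³⁺ (E° = +1.36 V) is the cathode; Cr²⁺/Cr (E° = -0.91 V) is the anode, so E°cell = +2.27 V.
Balancing electrons gives n = 6 (lcm of 6 and 2).
ΔG° = −nFE° = −(6)(96485)(+2.27) = -1,314,126 J = -1314.1 kJ/mol.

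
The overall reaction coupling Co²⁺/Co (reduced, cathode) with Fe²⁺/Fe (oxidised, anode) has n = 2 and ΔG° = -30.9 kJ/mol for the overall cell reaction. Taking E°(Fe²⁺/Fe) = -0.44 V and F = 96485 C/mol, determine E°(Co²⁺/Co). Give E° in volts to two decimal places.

-0.28 V

E°cell = −ΔG°/(nF) = −(-30.9×10³)/((2)(96485)) = +0.160 V.
Since Co²⁺/Co is the cathode and Fe²⁺/Fe the anode, E°cell = E°(Co²⁺/Co) − E°(Fe²⁺/Fe).
So E°(Co²⁺/Co) = E°cell + E°(Fe²⁺/Fe) = +0.160 + (-0.44) = -0.28 V.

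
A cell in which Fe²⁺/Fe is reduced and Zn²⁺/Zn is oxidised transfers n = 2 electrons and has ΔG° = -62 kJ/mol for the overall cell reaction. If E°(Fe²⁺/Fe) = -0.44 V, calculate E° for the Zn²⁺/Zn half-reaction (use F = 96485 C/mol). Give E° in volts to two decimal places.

-0.76 V

E°cell = −ΔG°/(nF) = −(-62×10³)/((2)(96485)) = +0.321 V.
Since Fe²⁺/Fe is the cathode and Zn²⁺/Zn the anode, E°cell = E°(Fe²⁺/Fe) − E°(Zn²⁺/Zn).
So E°(Zn²⁺/Zn) = E°(Fe²⁺/Fe) − E°cell = (-0.44) − (+0.321) = -0.76 V.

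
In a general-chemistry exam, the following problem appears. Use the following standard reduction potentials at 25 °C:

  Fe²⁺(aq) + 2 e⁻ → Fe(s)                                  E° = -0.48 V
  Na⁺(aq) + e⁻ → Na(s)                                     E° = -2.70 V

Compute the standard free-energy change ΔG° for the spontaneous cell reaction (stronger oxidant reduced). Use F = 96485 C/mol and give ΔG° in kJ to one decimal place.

Fe²⁺/Fe (E° = -0.48 V) is the cathode; Na⁺/Na (E° = -2.70 V) is the anode, so E°cell = +2.22 V.
Balancing electrons gives n = 2 (lcm of 2 and 1).
ΔG° = −nFE° = −(2)(96485)(+2.22) = -428,393 J = -428.4 kJ.

-428.4 kJ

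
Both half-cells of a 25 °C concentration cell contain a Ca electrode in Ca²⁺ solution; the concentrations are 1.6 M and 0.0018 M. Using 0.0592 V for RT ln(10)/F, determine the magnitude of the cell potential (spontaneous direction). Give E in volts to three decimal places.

For a concentration cell E°cell = 0. The 1.6 M side is the cathode (reduction is favoured where [Ca²⁺] is higher).
With n = 2, E = −(0.0592/2) log([Ca²⁺]ₐₙ/[Ca²⁺]꜀ₐₜ) = −(0.0592/2) log(0.0018/1.6) = −(0.0592/2)(-2.949) = +0.087 V.

+0.087 V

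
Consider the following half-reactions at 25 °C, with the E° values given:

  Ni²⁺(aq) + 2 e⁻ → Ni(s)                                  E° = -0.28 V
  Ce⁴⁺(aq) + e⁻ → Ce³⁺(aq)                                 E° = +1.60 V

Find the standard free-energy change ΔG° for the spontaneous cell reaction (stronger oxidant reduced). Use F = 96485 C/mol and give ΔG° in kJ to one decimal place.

-362.8 kJ

Ce⁴⁺/Ce³⁺ (E° = +1.60 V) is the cathode; Ni²⁺/Ni (E° = -0.28 V) is the anode, so E°cell = +1.88 V.
Balancing electrons gives n = 2 (lcm of 1 and 2).
ΔG° = −nFE° = −(2)(96485)(+1.88) = -362,784 J = -362.8 kJ.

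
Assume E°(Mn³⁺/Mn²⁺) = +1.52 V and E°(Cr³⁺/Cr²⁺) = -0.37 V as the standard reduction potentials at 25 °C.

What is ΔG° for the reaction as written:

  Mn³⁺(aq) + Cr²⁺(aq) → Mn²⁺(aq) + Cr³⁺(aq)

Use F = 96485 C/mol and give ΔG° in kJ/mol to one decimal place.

-182.4 kJ/mol

As written, Mn³⁺/Mn²⁺ is reduced (cathode) and Cr³⁺/Cr²⁺ is oxidised (anode), so E°cell = (+1.52) − (-0.37) = +1.89 V.
Balancing electrons gives n = 1.
ΔG° = −nFE° = −(1)(96485)(+1.89) = -182,357 J = -182.4 kJ/mol.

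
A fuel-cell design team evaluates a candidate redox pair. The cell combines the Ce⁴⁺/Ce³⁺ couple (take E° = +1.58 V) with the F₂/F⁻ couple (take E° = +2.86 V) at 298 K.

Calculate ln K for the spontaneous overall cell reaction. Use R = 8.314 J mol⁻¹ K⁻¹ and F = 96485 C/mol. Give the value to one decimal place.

Cathode: F₂/F⁻; anode: Ce⁴⁺/Ce³⁺. E°cell = (+2.86) − (+1.58) = +1.28 V, with n = 2.
ΔG° = −nFE° = −RT ln K, so ln K = nFE°/(RT) = (2)(96485)(+1.28) / ((8.314)(298)) = 99.695.

99.7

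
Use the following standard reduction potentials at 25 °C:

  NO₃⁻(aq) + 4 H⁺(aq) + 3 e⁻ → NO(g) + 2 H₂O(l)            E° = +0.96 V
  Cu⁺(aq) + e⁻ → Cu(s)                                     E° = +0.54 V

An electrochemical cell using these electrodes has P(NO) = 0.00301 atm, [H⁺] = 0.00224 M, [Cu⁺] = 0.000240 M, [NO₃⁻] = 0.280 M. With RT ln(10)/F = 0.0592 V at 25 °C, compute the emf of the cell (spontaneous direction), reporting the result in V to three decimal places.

NO₃⁻/NO is the cathode (higher E°), Cu⁺/Cu the anode: E°cell = +0.96 − (+0.54) = +0.42 V, n = 3.
Overall: NO₃⁻(aq) + 4 H⁺(aq) + 3 Cu(s) → NO(g) + 2 H₂O(l) + 3 Cu⁺(aq)
Q = P(NO)·[Cu⁺]^3 / ([NO₃⁻]·[H⁺]^4); log Q = -2.229.
E = E° − (0.0592/n) log Q = +0.42 − (0.0592/3)(-2.229) = +0.464 V.

+0.464 V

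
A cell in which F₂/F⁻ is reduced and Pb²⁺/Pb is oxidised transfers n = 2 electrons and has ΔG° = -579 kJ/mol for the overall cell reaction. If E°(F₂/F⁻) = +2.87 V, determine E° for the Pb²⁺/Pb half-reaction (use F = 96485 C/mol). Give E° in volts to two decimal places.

E°cell = −ΔG°/(nF) = −(-579×10³)/((2)(96485)) = +3.000 V.
Since F₂/F⁻ is the cathode and Pb²⁺/Pb the anode, E°cell = E°(F₂/F⁻) − E°(Pb²⁺/Pb).
So E°(Pb²⁺/Pb) = E°(F₂/F⁻) − E°cell = (+2.87) − (+3.000) = -0.13 V.

-0.13 V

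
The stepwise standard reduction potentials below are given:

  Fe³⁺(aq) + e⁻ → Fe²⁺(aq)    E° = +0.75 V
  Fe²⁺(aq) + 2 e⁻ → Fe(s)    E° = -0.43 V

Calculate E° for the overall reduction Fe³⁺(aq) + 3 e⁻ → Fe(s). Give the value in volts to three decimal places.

-0.037 V

Adding the free-energy changes (−nFE°) of the two steps gives −n₃FE°₃ = −n₁FE°₁ − n₂FE°₂.
E°₃ = (1×+0.75 + 2×-0.43) / 3 = (-0.110) / 3 = -0.037 V.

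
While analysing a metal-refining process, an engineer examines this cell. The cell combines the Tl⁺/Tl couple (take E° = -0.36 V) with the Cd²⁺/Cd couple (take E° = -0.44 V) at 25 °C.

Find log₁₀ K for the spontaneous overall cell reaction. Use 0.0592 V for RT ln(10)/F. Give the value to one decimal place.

Cathode: Tl⁺/Tl; anode: Cd²⁺/Cd. E°cell = +0.08 V, n = 2.
log K = nE°cell / 0.0592 = (2)(+0.08) / 0.0592 = 2.7.

2.7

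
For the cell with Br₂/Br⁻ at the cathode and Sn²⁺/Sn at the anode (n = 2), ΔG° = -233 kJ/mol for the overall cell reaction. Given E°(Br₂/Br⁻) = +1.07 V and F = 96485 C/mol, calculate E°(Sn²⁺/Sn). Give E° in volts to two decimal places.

E°cell = −ΔG°/(nF) = −(-233×10³)/((2)(96485)) = +1.207 V.
Since Br₂/Br⁻ is the cathode and Sn²⁺/Sn the anode, E°cell = E°(Br₂/Br⁻) − E°(Sn²⁺/Sn).
So E°(Sn²⁺/Sn) = E°(Br₂/Br⁻) − E°cell = (+1.07) − (+1.207) = -0.14 V.

-0.14 V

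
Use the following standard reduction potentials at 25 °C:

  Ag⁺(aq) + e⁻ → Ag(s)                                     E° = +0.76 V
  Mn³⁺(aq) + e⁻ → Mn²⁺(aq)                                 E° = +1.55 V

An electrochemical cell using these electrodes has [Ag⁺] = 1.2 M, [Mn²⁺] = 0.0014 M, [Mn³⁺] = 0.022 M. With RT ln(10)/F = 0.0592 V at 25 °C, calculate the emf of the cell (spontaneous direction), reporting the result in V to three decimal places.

+0.856 V

Mn³⁺/Mn²⁺ is the cathode (higher E°), Ag⁺/Ag the anode: E°cell = +1.55 − (+0.76) = +0.79 V, n = 1.
Overall: Mn³⁺(aq) + Ag(s) → Mn²⁺(aq) + Ag⁺(aq)
Q = [Mn²⁺]·[Ag⁺] / ([Mn³⁺]); log Q = -1.117.
E = E° − (0.0592/n) log Q = +0.79 − (0.0592/1)(-1.117) = +0.856 V.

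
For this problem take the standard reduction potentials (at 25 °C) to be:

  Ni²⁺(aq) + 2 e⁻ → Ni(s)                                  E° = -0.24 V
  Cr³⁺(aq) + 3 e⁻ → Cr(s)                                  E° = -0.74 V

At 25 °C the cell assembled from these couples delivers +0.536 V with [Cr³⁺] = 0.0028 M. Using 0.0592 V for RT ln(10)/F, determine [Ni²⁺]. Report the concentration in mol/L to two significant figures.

0.33 M

Ni²⁺/Ni is the cathode, Cr³⁺/Cr the anode: E°cell = +0.50 V, n = 6.
Overall reaction: 3 Ni²⁺(aq) + 2 Cr(s) → 3 Ni(s) + 2 Cr³⁺(aq); Q = [Cr³⁺]^2/[Ni²⁺]^3.
From E = E° − (0.0592/n) log Q: log Q = (E° − E)·n/0.0592 = (+0.50 − (+0.536))·6/0.0592 = -3.6486.
So 3·log[Ni²⁺] = 2·log(0.0028) − log Q = -5.1057 − (-3.6486) = -1.4571; log[Ni²⁺] = -1.4571 / 3 = -0.4857; [Ni²⁺] = 10^(-0.4857) ≈ 0.33 M.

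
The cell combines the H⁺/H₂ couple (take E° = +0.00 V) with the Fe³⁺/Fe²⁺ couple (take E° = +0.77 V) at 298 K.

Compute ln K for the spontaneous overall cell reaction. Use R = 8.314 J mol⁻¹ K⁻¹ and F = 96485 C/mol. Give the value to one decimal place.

Cathode: Fe³⁺/Fe²⁺; anode: H⁺/H₂. E°cell = (+0.77) − (+0.00) = +0.77 V, with n = 2.
ΔG° = −nFE° = −RT ln K, so ln K = nFE°/(RT) = (2)(96485)(+0.77) / ((8.314)(298)) = 59.973.

60.0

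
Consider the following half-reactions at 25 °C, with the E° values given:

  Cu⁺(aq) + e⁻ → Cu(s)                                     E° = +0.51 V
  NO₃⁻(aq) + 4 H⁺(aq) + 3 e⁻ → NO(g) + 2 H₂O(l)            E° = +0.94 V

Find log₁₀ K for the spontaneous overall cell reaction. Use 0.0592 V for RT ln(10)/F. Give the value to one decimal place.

21.8

Cathode: NO₃⁻/NO; anode: Cu⁺/Cu. E°cell = +0.43 V, n = 3.
log K = nE°cell / 0.0592 = (3)(+0.43) / 0.0592 = 21.8.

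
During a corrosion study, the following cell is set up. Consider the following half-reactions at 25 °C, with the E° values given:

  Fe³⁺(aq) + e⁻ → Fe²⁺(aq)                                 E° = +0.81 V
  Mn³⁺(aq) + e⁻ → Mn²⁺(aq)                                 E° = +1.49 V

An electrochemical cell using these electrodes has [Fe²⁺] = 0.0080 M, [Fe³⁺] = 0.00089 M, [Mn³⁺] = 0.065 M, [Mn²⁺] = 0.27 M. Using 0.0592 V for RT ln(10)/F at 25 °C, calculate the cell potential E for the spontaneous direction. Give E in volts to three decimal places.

+0.700 V

Mn³⁺/Mn²⁺ is the cathode (higher E°), Fe³⁺/Fe²⁺ the anode: E°cell = +1.49 − (+0.81) = +0.68 V, n = 1.
Overall: Mn³⁺(aq) + Fe²⁺(aq) → Mn²⁺(aq) + Fe³⁺(aq)
Q = [Mn²⁺]·[Fe³⁺] / ([Mn³⁺]·[Fe²⁺]); log Q = -0.335.
E = E° − (0.0592/n) log Q = +0.68 − (0.0592/1)(-0.335) = +0.700 V.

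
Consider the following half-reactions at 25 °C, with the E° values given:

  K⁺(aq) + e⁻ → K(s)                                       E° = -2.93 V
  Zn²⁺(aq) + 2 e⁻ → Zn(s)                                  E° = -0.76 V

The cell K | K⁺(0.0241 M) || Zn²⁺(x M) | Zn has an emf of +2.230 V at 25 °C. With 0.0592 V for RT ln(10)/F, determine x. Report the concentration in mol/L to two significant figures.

0.062 M

Zn²⁺/Zn is the cathode, K⁺/K the anode: E°cell = +2.17 V, n = 2.
Overall reaction: Zn²⁺(aq) + 2 K(s) → Zn(s) + 2 K⁺(aq); Q = [K⁺]^2/[Zn²⁺]^1.
From E = E° − (0.0592/n) log Q: log Q = (E° − E)·n/0.0592 = (+2.17 − (+2.230))·2/0.0592 = -2.0270.
So 1·log[Zn²⁺] = 2·log(0.0241) − log Q = -3.2360 − (-2.0270) = -1.2090; [Zn²⁺] = 10^(-1.2090) ≈ 0.062 M.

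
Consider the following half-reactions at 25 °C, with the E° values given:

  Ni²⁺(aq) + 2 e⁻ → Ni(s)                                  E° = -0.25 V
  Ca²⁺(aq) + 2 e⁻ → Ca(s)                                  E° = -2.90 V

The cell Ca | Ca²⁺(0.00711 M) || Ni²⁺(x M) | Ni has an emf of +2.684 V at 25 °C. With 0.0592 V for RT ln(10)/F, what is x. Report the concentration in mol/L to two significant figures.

Ni²⁺/Ni is the cathode, Ca²⁺/Ca the anode: E°cell = +2.65 V, n = 2.
Overall reaction: Ni²⁺(aq) + Ca(s) → Ni(s) + Ca²⁺(aq); Q = [Ca²⁺]^1/[Ni²⁺]^1.
From E = E° − (0.0592/n) log Q: log Q = (E° − E)·n/0.0592 = (+2.65 − (+2.684))·2/0.0592 = -1.1486.
So 1·log[Ni²⁺] = 1·log(0.00711) − log Q = -2.1481 − (-1.1486) = -0.9995; [Ni²⁺] = 10^(-0.9995) ≈ 0.10 M.

0.10 M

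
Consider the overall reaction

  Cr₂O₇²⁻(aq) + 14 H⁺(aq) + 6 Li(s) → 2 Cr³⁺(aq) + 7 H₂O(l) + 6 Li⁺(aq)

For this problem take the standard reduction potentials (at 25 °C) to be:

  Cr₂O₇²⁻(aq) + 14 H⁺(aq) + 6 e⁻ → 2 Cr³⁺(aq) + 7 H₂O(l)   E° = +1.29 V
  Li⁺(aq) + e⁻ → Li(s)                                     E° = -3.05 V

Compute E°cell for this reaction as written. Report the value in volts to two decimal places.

The Cr₂O₇²⁻/Cr³⁺ couple has the higher reduction potential, so it is the cathode; Li⁺/Li is oxidised at the anode.
E°cell = E°(cathode) − E°(anode) = (+1.29) − (-3.05) = +4.34 V.

+4.34 V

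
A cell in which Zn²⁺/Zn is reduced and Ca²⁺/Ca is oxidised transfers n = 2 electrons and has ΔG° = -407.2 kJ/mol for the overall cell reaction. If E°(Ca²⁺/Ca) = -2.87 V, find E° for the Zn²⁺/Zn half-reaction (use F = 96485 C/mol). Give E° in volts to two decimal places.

-0.76 V

E°cell = −ΔG°/(nF) = −(-407.2×10³)/((2)(96485)) = +2.110 V.
Since Zn²⁺/Zn is the cathode and Ca²⁺/Ca the anode, E°cell = E°(Zn²⁺/Zn) − E°(Ca²⁺/Ca).
So E°(Zn²⁺/Zn) = E°cell + E°(Ca²⁺/Ca) = +2.110 + (-2.87) = -0.76 V.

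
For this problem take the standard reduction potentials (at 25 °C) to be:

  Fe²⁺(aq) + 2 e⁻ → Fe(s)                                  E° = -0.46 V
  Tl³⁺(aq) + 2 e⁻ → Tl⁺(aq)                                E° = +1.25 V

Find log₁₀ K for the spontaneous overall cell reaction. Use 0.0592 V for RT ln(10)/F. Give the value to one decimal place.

57.8

Cathode: Tl³⁺/Tl⁺; anode: Fe²⁺/Fe. E°cell = +1.71 V, n = 2.
log K = nE°cell / 0.0592 = (2)(+1.71) / 0.0592 = 57.8.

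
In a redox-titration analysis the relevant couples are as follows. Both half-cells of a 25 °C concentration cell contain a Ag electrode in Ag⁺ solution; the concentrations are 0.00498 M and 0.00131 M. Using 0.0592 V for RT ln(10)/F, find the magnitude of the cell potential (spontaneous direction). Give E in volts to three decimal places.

+0.034 V

For a concentration cell E°cell = 0. The 0.00498 M side is the cathode (reduction is favoured where [Ag⁺] is higher).
With n = 1, E = −(0.0592/1) log([Ag⁺]ₐₙ/[Ag⁺]꜀ₐₜ) = −(0.0592/1) log(0.00131/0.00498) = −(0.0592/1)(-0.580) = +0.034 V.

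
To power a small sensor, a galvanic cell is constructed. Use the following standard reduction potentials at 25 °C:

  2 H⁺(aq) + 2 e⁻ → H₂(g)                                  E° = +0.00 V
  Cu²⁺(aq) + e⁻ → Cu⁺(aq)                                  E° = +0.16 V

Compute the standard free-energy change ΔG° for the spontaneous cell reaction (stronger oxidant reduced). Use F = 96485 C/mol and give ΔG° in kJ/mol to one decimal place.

-30.9 kJ/mol

Cu²⁺/Cu⁺ (E° = +0.16 V) is the cathode; H⁺/H₂ (E° = +0.00 V) is the anode, so E°cell = +0.16 V.
Balancing electrons gives n = 2 (lcm of 1 and 2).
ΔG° = −nFE° = −(2)(96485)(+0.16) = -30,875 J = -30.9 kJ/mol.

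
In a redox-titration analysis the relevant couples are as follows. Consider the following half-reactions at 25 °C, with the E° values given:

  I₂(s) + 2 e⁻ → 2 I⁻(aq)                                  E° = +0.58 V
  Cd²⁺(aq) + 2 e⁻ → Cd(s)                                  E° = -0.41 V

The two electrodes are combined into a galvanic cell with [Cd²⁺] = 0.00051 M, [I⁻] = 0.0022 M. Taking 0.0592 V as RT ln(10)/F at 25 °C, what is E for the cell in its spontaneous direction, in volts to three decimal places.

I₂/I⁻ is the cathode (higher E°), Cd²⁺/Cd the anode: E°cell = +0.58 − (-0.41) = +0.99 V, n = 2.
Overall: I₂(s) + Cd(s) → 2 I⁻(aq) + Cd²⁺(aq)
Q = [I⁻]^2·[Cd²⁺]; log Q = -8.608.
E = E° − (0.0592/n) log Q = +0.99 − (0.0592/2)(-8.608) = +1.245 V.

+1.245 V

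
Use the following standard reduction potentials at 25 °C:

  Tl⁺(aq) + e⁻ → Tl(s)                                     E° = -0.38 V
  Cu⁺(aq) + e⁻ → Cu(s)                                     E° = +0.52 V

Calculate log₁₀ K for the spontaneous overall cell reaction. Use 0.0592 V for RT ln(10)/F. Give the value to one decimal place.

Cathode: Cu⁺/Cu; anode: Tl⁺/Tl. E°cell = +0.90 V, n = 1.
log K = nE°cell / 0.0592 = (1)(+0.90) / 0.0592 = 15.2.

15.2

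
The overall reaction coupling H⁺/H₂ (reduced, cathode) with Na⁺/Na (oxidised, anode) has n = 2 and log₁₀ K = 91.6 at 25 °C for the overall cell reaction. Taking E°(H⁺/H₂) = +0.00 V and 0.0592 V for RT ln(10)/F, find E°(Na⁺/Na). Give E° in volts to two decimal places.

E°cell = (0.0592/n)·log K = (0.0592/2)(91.6) = +2.711 V.
Since H⁺/H₂ is the cathode and Na⁺/Na the anode, E°cell = E°(H⁺/H₂) − E°(Na⁺/Na).
So E°(Na⁺/Na) = E°(H⁺/H₂) − E°cell = (+0.00) − (+2.711) = -2.71 V.

-2.71 V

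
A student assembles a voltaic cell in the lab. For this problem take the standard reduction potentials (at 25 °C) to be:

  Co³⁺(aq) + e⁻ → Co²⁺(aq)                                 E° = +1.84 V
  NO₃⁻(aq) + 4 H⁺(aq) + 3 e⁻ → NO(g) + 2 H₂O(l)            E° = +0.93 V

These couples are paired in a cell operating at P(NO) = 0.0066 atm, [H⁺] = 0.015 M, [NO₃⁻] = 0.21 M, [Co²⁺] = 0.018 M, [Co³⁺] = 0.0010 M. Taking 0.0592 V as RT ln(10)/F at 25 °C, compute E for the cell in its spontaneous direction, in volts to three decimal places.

+0.950 V

Co³⁺/Co²⁺ is the cathode (higher E°), NO₃⁻/NO the anode: E°cell = +1.84 − (+0.93) = +0.91 V, n = 3.
Overall: 3 Co³⁺(aq) + NO(g) + 2 H₂O(l) → 3 Co²⁺(aq) + NO₃⁻(aq) + 4 H⁺(aq)
Q = [Co²⁺]^3·[NO₃⁻]·[H⁺]^4 / ([Co³⁺]^3·P(NO)); log Q = -2.027.
E = E° − (0.0592/n) log Q = +0.91 − (0.0592/3)(-2.027) = +0.950 V.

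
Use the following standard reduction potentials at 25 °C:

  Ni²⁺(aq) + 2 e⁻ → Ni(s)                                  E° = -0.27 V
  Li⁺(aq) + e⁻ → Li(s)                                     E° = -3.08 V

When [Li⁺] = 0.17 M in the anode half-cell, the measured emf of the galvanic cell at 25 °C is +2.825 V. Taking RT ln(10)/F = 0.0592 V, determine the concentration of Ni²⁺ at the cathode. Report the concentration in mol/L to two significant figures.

0.093 M

Ni²⁺/Ni is the cathode, Li⁺/Li the anode: E°cell = +2.81 V, n = 2.
Overall reaction: Ni²⁺(aq) + 2 Li(s) → Ni(s) + 2 Li⁺(aq); Q = [Li⁺]^2/[Ni²⁺]^1.
From E = E° − (0.0592/n) log Q: log Q = (E° − E)·n/0.0592 = (+2.81 − (+2.825))·2/0.0592 = -0.5068.
So 1·log[Ni²⁺] = 2·log(0.17) − log Q = -1.5391 − (-0.5068) = -1.0323; [Ni²⁺] = 10^(-1.0323) ≈ 0.093 M.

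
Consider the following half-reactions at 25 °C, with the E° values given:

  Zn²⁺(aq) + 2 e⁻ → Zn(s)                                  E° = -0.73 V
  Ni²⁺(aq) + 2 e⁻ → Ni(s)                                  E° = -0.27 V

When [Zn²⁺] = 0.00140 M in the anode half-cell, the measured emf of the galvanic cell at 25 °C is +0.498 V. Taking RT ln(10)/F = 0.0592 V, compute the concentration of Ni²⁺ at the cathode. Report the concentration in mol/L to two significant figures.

Ni²⁺/Ni is the cathode, Zn²⁺/Zn the anode: E°cell = +0.46 V, n = 2.
Overall reaction: Ni²⁺(aq) + Zn(s) → Ni(s) + Zn²⁺(aq); Q = [Zn²⁺]^1/[Ni²⁺]^1.
From E = E° − (0.0592/n) log Q: log Q = (E° − E)·n/0.0592 = (+0.46 − (+0.498))·2/0.0592 = -1.2838.
So 1·log[Ni²⁺] = 1·log(0.0014) − log Q = -2.8539 − (-1.2838) = -1.5701; [Ni²⁺] = 10^(-1.5701) ≈ 0.027 M.

0.027 M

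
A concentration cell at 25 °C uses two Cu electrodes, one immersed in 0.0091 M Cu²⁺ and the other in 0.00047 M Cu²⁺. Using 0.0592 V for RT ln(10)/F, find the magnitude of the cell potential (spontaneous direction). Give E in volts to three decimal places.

+0.038 V

For a concentration cell E°cell = 0. The 0.0091 M side is the cathode (reduction is favoured where [Cu²⁺] is higher).
With n = 2, E = −(0.0592/2) log([Cu²⁺]ₐₙ/[Cu²⁺]꜀ₐₜ) = −(0.0592/2) log(0.00047/0.0091) = −(0.0592/2)(-1.287) = +0.038 V.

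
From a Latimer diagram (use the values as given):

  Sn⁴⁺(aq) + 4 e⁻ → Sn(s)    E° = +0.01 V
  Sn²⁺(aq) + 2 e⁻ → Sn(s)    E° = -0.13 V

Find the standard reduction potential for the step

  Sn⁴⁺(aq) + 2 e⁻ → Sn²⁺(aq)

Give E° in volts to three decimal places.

Sequential free energies add, so n₃E°₃ = n₁E°₁ + n₂E°₂.
With n₃ = 4, and the known step contributing 2×(-0.13) V, the unknown satisfies 2·E° = 4×(+0.01) − 2×(-0.13) = +0.300.
E° = +0.300 / 2 = +0.150 V.

+0.150 V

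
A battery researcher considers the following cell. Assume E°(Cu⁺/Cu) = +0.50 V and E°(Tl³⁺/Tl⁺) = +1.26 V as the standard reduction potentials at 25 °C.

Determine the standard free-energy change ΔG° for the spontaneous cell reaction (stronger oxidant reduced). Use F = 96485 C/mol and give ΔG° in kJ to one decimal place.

-146.7 kJ

Tl³⁺/Tl⁺ (E° = +1.26 V) is the cathode; Cu⁺/Cu (E° = +0.50 V) is the anode, so E°cell = +0.76 V.
Balancing electrons gives n = 2 (lcm of 2 and 1).
ΔG° = −nFE° = −(2)(96485)(+0.76) = -146,657 J = -146.7 kJ.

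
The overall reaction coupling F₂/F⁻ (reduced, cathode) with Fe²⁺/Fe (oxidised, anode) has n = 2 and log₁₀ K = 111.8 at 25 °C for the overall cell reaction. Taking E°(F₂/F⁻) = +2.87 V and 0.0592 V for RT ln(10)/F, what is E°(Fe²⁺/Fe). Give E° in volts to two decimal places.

E°cell = (0.0592/n)·log K = (0.0592/2)(111.8) = +3.309 V.
Since F₂/F⁻ is the cathode and Fe²⁺/Fe the anode, E°cell = E°(F₂/F⁻) − E°(Fe²⁺/Fe).
So E°(Fe²⁺/Fe) = E°(F₂/F⁻) − E°cell = (+2.87) − (+3.309) = -0.44 V.

-0.44 V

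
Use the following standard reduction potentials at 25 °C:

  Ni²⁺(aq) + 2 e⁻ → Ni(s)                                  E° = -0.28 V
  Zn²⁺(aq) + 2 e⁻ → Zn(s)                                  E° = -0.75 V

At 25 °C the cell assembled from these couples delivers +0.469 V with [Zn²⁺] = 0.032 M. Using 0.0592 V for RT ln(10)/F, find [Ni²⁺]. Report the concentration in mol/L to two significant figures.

Ni²⁺/Ni is the cathode, Zn²⁺/Zn the anode: E°cell = +0.47 V, n = 2.
Overall reaction: Ni²⁺(aq) + Zn(s) → Ni(s) + Zn²⁺(aq); Q = [Zn²⁺]^1/[Ni²⁺]^1.
From E = E° − (0.0592/n) log Q: log Q = (E° − E)·n/0.0592 = (+0.47 − (+0.469))·2/0.0592 = 0.0338.
So 1·log[Ni²⁺] = 1·log(0.032) − log Q = -1.4949 − (0.0338) = -1.5287; [Ni²⁺] = 10^(-1.5287) ≈ 0.030 M.

0.030 M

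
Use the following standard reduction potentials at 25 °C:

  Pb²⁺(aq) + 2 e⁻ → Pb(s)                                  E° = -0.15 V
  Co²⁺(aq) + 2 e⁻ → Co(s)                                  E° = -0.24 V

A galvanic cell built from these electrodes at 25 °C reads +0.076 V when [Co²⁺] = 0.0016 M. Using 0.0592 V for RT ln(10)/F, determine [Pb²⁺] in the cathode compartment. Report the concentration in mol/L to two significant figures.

0.00054 M

Pb²⁺/Pb is the cathode, Co²⁺/Co the anode: E°cell = +0.09 V, n = 2.
Overall reaction: Pb²⁺(aq) + Co(s) → Pb(s) + Co²⁺(aq); Q = [Co²⁺]^1/[Pb²⁺]^1.
From E = E° − (0.0592/n) log Q: log Q = (E° − E)·n/0.0592 = (+0.09 − (+0.076))·2/0.0592 = 0.4730.
So 1·log[Pb²⁺] = 1·log(0.0016) − log Q = -2.7959 − (0.4730) = -3.2689; [Pb²⁺] = 10^(-3.2689) ≈ 0.00054 M.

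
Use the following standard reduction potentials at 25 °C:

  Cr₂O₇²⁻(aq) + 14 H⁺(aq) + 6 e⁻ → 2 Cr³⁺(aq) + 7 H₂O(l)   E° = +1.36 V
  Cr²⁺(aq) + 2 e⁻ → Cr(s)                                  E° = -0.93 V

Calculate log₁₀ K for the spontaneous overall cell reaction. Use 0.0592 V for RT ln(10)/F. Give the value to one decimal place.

Cathode: Cr₂O₇²⁻/Cr³⁺; anode: Cr²⁺/Cr. E°cell = +2.29 V, n = 6.
log K = nE°cell / 0.0592 = (6)(+2.29) / 0.0592 = 232.1.

232.1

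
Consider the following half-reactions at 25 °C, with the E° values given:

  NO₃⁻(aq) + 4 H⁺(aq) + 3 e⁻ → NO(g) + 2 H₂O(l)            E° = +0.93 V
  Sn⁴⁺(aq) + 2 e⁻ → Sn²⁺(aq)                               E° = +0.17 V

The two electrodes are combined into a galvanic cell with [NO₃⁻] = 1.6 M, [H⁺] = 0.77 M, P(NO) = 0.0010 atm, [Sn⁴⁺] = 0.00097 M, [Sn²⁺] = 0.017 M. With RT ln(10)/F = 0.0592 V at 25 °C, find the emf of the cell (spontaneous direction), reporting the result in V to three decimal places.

+0.851 V

NO₃⁻/NO is the cathode (higher E°), Sn⁴⁺/Sn²⁺ the anode: E°cell = +0.93 − (+0.17) = +0.76 V, n = 6.
Overall: 2 NO₃⁻(aq) + 8 H⁺(aq) + 3 Sn²⁺(aq) → 2 NO(g) + 4 H₂O(l) + 3 Sn⁴⁺(aq)
Q = P(NO)^2·[Sn⁴⁺]^3 / ([NO₃⁻]^2·[H⁺]^8·[Sn²⁺]^3); log Q = -9.231.
E = E° − (0.0592/n) log Q = +0.76 − (0.0592/6)(-9.231) = +0.851 V.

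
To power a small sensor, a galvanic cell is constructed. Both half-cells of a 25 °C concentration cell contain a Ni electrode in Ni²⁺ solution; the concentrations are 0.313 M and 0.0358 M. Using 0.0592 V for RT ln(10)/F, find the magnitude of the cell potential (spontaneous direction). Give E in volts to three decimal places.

For a concentration cell E°cell = 0. The 0.313 M side is the cathode (reduction is favoured where [Ni²⁺] is higher).
With n = 2, E = −(0.0592/2) log([Ni²⁺]ₐₙ/[Ni²⁺]꜀ₐₜ) = −(0.0592/2) log(0.0358/0.313) = −(0.0592/2)(-0.942) = +0.028 V.

+0.028 V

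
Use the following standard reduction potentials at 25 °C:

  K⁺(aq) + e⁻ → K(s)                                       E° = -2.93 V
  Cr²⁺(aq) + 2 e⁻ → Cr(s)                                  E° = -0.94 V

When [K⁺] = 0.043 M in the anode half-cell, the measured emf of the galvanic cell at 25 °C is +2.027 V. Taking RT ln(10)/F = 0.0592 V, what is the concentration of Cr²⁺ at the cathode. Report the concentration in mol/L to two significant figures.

Cr²⁺/Cr is the cathode, K⁺/K the anode: E°cell = +1.99 V, n = 2.
Overall reaction: Cr²⁺(aq) + 2 K(s) → Cr(s) + 2 K⁺(aq); Q = [K⁺]^2/[Cr²⁺]^1.
From E = E° − (0.0592/n) log Q: log Q = (E° − E)·n/0.0592 = (+1.99 − (+2.027))·2/0.0592 = -1.2500.
So 1·log[Cr²⁺] = 2·log(0.043) − log Q = -2.7331 − (-1.2500) = -1.4831; [Cr²⁺] = 10^(-1.4831) ≈ 0.033 M.

0.033 M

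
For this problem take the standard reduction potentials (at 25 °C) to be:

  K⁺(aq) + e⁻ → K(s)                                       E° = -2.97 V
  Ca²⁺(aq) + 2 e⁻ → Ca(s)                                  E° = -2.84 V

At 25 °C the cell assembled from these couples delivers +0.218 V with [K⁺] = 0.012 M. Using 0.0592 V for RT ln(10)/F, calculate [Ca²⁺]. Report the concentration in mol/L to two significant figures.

Ca²⁺/Ca is the cathode, K⁺/K the anode: E°cell = +0.13 V, n = 2.
Overall reaction: Ca²⁺(aq) + 2 K(s) → Ca(s) + 2 K⁺(aq); Q = [K⁺]^2/[Ca²⁺]^1.
From E = E° − (0.0592/n) log Q: log Q = (E° − E)·n/0.0592 = (+0.13 − (+0.218))·2/0.0592 = -2.9730.
So 1·log[Ca²⁺] = 2·log(0.012) − log Q = -3.8416 − (-2.9730) = -0.8686; [Ca²⁺] = 10^(-0.8686) ≈ 0.14 M.

0.14 M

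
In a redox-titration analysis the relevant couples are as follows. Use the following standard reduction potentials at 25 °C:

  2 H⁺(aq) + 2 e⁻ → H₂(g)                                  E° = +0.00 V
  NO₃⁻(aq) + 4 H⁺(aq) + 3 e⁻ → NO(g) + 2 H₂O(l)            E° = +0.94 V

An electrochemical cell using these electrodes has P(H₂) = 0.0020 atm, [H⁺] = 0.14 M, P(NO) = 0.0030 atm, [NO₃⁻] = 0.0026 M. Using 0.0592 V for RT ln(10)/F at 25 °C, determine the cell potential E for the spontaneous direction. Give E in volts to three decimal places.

+0.842 V

NO₃⁻/NO is the cathode (higher E°), H⁺/H₂ the anode: E°cell = +0.94 − (+0.00) = +0.94 V, n = 6.
Overall: 2 NO₃⁻(aq) + 2 H⁺(aq) + 3 H₂(g) → 2 NO(g) + 4 H₂O(l)
Q = P(NO)^2 / ([NO₃⁻]^2·[H⁺]^2·P(H₂)^3); log Q = 9.929.
E = E° − (0.0592/n) log Q = +0.94 − (0.0592/6)(9.929) = +0.842 V.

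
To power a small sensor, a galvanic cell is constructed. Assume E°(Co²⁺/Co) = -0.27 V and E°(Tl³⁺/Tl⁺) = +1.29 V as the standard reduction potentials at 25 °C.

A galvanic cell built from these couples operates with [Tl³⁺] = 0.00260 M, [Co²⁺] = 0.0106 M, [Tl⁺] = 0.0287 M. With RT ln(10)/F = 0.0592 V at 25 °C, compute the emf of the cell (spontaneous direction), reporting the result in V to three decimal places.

+1.588 V

Tl³⁺/Tl⁺ is the cathode (higher E°), Co²⁺/Co the anode: E°cell = +1.29 − (-0.27) = +1.56 V, n = 2.
Overall: Tl³⁺(aq) + Co(s) → Tl⁺(aq) + Co²⁺(aq)
Q = [Tl⁺]·[Co²⁺] / ([Tl³⁺]); log Q = -0.932.
E = E° − (0.0592/n) log Q = +1.56 − (0.0592/2)(-0.932) = +1.588 V.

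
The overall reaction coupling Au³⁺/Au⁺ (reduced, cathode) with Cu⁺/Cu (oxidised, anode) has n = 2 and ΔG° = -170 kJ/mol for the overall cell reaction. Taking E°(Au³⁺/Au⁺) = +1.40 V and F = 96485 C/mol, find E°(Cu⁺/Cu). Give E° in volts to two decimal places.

+0.52 V

E°cell = −ΔG°/(nF) = −(-170×10³)/((2)(96485)) = +0.881 V.
Since Au³⁺/Au⁺ is the cathode and Cu⁺/Cu the anode, E°cell = E°(Au³⁺/Au⁺) − E°(Cu⁺/Cu).
So E°(Cu⁺/Cu) = E°(Au³⁺/Au⁺) − E°cell = (+1.40) − (+0.881) = +0.52 V.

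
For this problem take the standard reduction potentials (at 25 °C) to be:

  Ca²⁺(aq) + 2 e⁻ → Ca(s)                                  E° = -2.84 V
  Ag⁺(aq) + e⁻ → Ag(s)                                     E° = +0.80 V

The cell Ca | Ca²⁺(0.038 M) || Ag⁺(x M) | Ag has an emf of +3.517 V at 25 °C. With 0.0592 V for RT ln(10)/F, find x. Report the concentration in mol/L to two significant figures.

0.0016 M

Ag⁺/Ag is the cathode, Ca²⁺/Ca the anode: E°cell = +3.64 V, n = 2.
Overall reaction: 2 Ag⁺(aq) + Ca(s) → 2 Ag(s) + Ca²⁺(aq); Q = [Ca²⁺]^1/[Ag⁺]^2.
From E = E° − (0.0592/n) log Q: log Q = (E° − E)·n/0.0592 = (+3.64 − (+3.517))·2/0.0592 = 4.1554.
So 2·log[Ag⁺] = 1·log(0.038) − log Q = -1.4202 − (4.1554) = -5.5756; log[Ag⁺] = -5.5756 / 2 = -2.7878; [Ag⁺] = 10^(-2.7878) ≈ 0.0016 M.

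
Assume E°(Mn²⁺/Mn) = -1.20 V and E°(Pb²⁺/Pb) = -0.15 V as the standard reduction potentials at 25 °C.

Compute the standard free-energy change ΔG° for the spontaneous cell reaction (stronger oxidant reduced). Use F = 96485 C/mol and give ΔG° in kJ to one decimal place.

Pb²⁺/Pb (E° = -0.15 V) is the cathode; Mn²⁺/Mn (E° = -1.20 V) is the anode, so E°cell = +1.05 V.
Balancing electrons gives n = 2 (lcm of 2 and 2).
ΔG° = −nFE° = −(2)(96485)(+1.05) = -202,618 J = -202.6 kJ.

-202.6 kJ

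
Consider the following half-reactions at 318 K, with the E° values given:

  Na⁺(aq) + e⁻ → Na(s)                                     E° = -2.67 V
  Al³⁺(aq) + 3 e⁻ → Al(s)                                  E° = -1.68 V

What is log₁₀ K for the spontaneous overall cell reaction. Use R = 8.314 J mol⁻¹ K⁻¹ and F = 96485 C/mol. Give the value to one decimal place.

Cathode: Al³⁺/Al; anode: Na⁺/Na. E°cell = (-1.68) − (-2.67) = +0.99 V, with n = 3.
ΔG° = −nFE° = −RT ln K, so ln K = nFE°/(RT) = (3)(96485)(+0.99) / ((8.314)(318)) = 108.387.
log₁₀ K = 108.387 / ln 10 = 47.1.

47.1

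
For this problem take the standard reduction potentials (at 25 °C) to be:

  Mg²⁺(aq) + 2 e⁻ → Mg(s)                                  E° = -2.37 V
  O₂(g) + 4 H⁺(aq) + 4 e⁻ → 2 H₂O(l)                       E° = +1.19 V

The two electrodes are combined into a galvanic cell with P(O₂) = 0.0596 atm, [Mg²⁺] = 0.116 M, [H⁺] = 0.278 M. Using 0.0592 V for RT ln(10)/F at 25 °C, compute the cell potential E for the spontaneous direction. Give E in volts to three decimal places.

+3.537 V

O₂/H₂O is the cathode (higher E°), Mg²⁺/Mg the anode: E°cell = +1.19 − (-2.37) = +3.56 V, n = 4.
Overall: O₂(g) + 4 H⁺(aq) + 2 Mg(s) → 2 H₂O(l) + 2 Mg²⁺(aq)
Q = [Mg²⁺]^2 / (P(O₂)·[H⁺]^4); log Q = 1.577.
E = E° − (0.0592/n) log Q = +3.56 − (0.0592/4)(1.577) = +3.537 V.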